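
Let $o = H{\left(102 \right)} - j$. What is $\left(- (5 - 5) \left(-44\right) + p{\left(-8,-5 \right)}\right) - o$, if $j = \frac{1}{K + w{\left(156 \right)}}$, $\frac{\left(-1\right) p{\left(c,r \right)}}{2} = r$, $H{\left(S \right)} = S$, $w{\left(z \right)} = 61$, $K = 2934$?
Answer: $- \frac{275539}{2995} \approx -92.0$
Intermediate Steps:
$p{\left(c,r \right)} = - 2 r$
$j = \frac{1}{2995}$ ($j = \frac{1}{2934 + 61} = \frac{1}{2995} \approx 0.00033389$)
$o = \frac{305489}{2995}$ ($o = 102 - \frac{1}{2995} = \frac{305489}{2995} \approx 102.0$)
$\left(- (5 - 5) \left(-44\right) + p{\left(-8,-5 \right)}\right) - o = \left(- (5 - 5) \left(-44\right) - -10\right) - \frac{305489}{2995} = \left(\left(-1\right) 0 \left(-44\right) + 10\right) - \frac{305489}{2995} = \left(0 \left(-44\right) + 10\right) - \frac{305489}{2995} = \left(0 + 10\right) - \frac{305489}{2995} = 10 - \frac{305489}{2995} = - \frac{275539}{2995}$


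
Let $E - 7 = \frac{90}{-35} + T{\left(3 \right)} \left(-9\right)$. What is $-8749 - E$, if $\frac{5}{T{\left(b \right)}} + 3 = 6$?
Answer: $- \frac{61169}{7} \approx -8738.4$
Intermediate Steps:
$T{\left(b \right)} = \frac{5}{3}$ ($T{\left(b \right)} = \frac{5}{-3 + 6} = \frac{5}{3}$)
$E = - \frac{74}{7}$ ($E = 7 + \left(\frac{90}{-35} + \frac{5}{3} \left(-9\right)\right) = 7 + \left(90 \left(- \frac{1}{35}\right) - 15\right) = 7 - \frac{123}{7} = - \frac{74}{7} \approx -10.571$)
$-8749 - E = -8749 - - \frac{74}{7} = -8749 + \frac{74}{7} = - \frac{61169}{7}$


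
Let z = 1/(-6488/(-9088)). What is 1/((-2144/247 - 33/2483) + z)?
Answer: -38260547/279023169 ≈ -0.13712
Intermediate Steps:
z = 1136/811 (z = 1/(-6488*(-1/9088)) = 1/(811/1136) = 1136/811 ≈ 1.4007)
1/((-2144/247 - 33/2483) + z) = 1/((-2144/247 - 33/2483) + 1136/811) = 1/(-410131/47177 + 1136/811) = 1/(-279023169/38260547) = -38260547/279023169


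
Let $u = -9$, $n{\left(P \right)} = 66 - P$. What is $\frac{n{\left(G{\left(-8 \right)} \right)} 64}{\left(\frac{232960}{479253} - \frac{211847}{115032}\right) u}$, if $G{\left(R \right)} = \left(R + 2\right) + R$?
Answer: $\frac{31362520801280}{74730455571} \approx 419.68$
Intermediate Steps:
$G{\left(R \right)} = 2 + 2 R$ ($G{\left(R \right)} = \left(2 + R\right) + R = 2 + 2 R$)
$\frac{n{\left(G{\left(-8 \right)} \right)} 64}{\left(\frac{232960}{479253} - \frac{211847}{115032}\right) u} = \frac{\left(66 - \left(2 + 2 \left(-8\right)\right)\right) 64}{\left(\frac{232960}{479253} - \frac{211847}{115032}\right) \left(-9\right)} = \frac{\left(66 - \left(2 - 16\right)\right) 64}{\left(232960 \cdot \frac{1}{479253} - \frac{211847}{115032}\right) \left(-9\right)} = \frac{\left(66 - -14\right) 64}{\left(\frac{232960}{479253} - \frac{211847}{115032}\right) \left(-9\right)} = \frac{\left(66 + 14\right) 64}{\left(- \frac{24910151857}{18376477032}\right) \left(-9\right)} = \frac{80 \cdot 64}{\frac{74730455571}{6125492344}} = 5120 \cdot \frac{6125492344}{74730455571} = \frac{31362520801280}{74730455571}$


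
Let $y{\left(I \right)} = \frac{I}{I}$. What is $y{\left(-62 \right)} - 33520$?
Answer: $-33519$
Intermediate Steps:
$y{\left(I \right)} = 1$
$y{\left(-62 \right)} - 33520 = 1 - 33520 = -33519$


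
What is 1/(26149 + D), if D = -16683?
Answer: 1/9466 ≈ 0.00010564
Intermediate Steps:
1/(26149 + D) = 1/(26149 - 16683) = 1/9466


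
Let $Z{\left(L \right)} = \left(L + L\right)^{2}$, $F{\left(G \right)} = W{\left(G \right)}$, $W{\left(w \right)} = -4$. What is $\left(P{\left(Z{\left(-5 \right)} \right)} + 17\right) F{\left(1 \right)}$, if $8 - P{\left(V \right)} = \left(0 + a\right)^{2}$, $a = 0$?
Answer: $-100$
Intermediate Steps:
$F{\left(G \right)} = -4$
$Z{\left(L \right)} = 4 L^{2}$ ($Z{\left(L \right)} = \left(2 L\right)^{2} = 4 L^{2}$)
$P{\left(V \right)} = 8$ ($P{\left(V \right)} = 8 - \left(0 + 0\right)^{2} = 8 - 0^{2} = 8 - 0 = 8 + 0 = 8$)
$\left(P{\left(Z{\left(-5 \right)} \right)} + 17\right) F{\left(1 \right)} = \left(8 + 17\right) \left(-4\right) = 25 \left(-4\right) = -100$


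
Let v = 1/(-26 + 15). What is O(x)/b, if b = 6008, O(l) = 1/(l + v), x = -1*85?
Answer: -11/5623488 ≈ -1.9561e-6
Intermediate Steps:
x = -85
v = -1/11 (v = 1/(-11) = -1/11 ≈ -0.090909)
O(l) = 1/(-1/11 + l) (O(l) = 1/(l - 1/11) = 1/(-1/11 + l))
O(x)/b = (11/(-1 + 11*(-85)))/6008 = (11/(-1 - 935))*(1/6008) = (11/(-936))*(1/6008) = (11*(-1/936))*(1/6008) = -11/936*1/6008 = -11/5623488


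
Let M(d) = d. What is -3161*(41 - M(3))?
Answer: -120118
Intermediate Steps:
-3161*(41 - M(3)) = -3161*(41 - 1*3) = -3161*(41 - 3) = -3161*38 = -120118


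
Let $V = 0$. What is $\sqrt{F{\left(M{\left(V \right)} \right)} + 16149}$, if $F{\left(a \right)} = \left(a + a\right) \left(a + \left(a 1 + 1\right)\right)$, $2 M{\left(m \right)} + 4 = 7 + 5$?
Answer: $\sqrt{16221} \approx 127.36$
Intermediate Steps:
$M{\left(m \right)} = 4$ ($M{\left(m \right)} = -2 + \frac{7 + 5}{2} = -2 + \frac{1}{2} \cdot 12 = -2 + 6 = 4$)
$F{\left(a \right)} = 2 a \left(1 + 2 a\right)$ ($F{\left(a \right)} = 2 a \left(a + \left(a + 1\right)\right) = 2 a \left(a + \left(1 + a\right)\right) = 2 a \left(1 + 2 a\right)$)
$\sqrt{F{\left(M{\left(V \right)} \right)} + 16149} = \sqrt{2 \cdot 4 \left(1 + 2 \cdot 4\right) + 16149} = \sqrt{2 \cdot 4 \left(1 + 8\right) + 16149} = \sqrt{2 \cdot 4 \cdot 9 + 16149} = \sqrt{72 + 16149} = \sqrt{16221}$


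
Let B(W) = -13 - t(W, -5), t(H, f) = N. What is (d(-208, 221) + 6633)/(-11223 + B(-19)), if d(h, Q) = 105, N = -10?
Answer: -1123/1871 ≈ -0.60021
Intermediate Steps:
t(H, f) = -10
B(W) = -3 (B(W) = -13 - 1*(-10) = -13 + 10 = -3)
(d(-208, 221) + 6633)/(-11223 + B(-19)) = (105 + 6633)/(-11223 - 3) = 6738/(-11226) = 6738*(-1/11226) = -1123/1871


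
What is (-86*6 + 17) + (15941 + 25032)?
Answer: 40474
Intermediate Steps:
(-86*6 + 17) + (15941 + 25032) = (-516 + 17) + 40973 = -499 + 40973 = 40474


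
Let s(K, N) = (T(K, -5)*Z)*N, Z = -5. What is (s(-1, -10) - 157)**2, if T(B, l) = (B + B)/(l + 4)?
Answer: 3249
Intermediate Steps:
T(B, l) = 2*B/(4 + l) (T(B, l) = (2*B)/(4 + l) = 2*B/(4 + l))
s(K, N) = 10*K*N (s(K, N) = ((2*K/(4 - 5))*(-5))*N = ((2*K/(-1))*(-5))*N = ((2*K*(-1))*(-5))*N = (-2*K*(-5))*N = (10*K)*N = 10*K*N)
(s(-1, -10) - 157)**2 = (10*(-1)*(-10) - 157)**2 = (100 - 157)**2 = (-57)**2 = 3249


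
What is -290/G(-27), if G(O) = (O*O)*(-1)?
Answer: 290/729 ≈ 0.39781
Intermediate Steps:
G(O) = -O² (G(O) = O²*(-1) = -O²)
-290/G(-27) = -290/((-1*(-27)²)) = -290/((-1*729)) = -290/(-729) = -290*(-1/729) = 290/729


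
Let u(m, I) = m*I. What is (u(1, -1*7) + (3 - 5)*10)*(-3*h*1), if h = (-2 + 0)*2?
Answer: -324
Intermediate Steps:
h = -4 (h = -2*2 = -4)
u(m, I) = I*m
(u(1, -1*7) + (3 - 5)*10)*(-3*h*1) = (-1*7*1 + (3 - 5)*10)*(-3*(-4)*1) = (-7*1 - 2*10)*(12*1) = (-7 - 20)*12 = -27*12 = -324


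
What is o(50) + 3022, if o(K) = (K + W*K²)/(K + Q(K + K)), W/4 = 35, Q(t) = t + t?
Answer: 22111/5 ≈ 4422.2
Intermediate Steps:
Q(t) = 2*t
W = 140 (W = 4*35 = 140)
o(K) = (K + 140*K²)/(5*K) (o(K) = (K + 140*K²)/(K + 2*(K + K)) = (K + 140*K²)/(K + 2*(2*K)) = (K + 140*K²)/(K + 4*K) = (K + 140*K²)/((5*K)) = (K + 140*K²)*(1/(5*K)) = (K + 140*K²)/(5*K))
o(50) + 3022 = (⅕ + 28*50) + 3022 = (⅕ + 1400) + 3022 = 7001/5 + 3022 = 22111/5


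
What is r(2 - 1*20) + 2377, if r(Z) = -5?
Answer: 2372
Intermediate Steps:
r(2 - 1*20) + 2377 = -5 + 2377 = 2372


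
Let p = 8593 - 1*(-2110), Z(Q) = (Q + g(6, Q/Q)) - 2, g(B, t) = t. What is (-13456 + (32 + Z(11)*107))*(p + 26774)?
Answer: -462990858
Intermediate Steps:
Z(Q) = -1 + Q (Z(Q) = (Q + Q/Q) - 2 = (Q + 1) - 2 = (1 + Q) - 2 = -1 + Q)
p = 10703 (p = 8593 + 2110 = 10703)
(-13456 + (32 + Z(11)*107))*(p + 26774) = (-13456 + (32 + (-1 + 11)*107))*(10703 + 26774) = (-13456 + (32 + 10*107))*37477 = (-13456 + (32 + 1070))*37477 = (-13456 + 1102)*37477 = -12354*37477 = -462990858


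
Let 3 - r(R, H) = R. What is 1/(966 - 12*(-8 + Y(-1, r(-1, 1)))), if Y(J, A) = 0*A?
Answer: 1/1062 ≈ 0.00094162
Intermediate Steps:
r(R, H) = 3 - R
Y(J, A) = 0
1/(966 - 12*(-8 + Y(-1, r(-1, 1)))) = 1/(966 - 12*(-8 + 0)) = 1/(966 - 12*(-8)) = 1/(966 + 96) = 1/1062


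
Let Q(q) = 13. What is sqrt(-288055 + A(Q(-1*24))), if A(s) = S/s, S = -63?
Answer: I*sqrt(48682114)/13 ≈ 536.71*I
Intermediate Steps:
A(s) = -63/s
sqrt(-288055 + A(Q(-1*24))) = sqrt(-288055 - 63/13) = sqrt(-3744778/13) = I*sqrt(48682114)/13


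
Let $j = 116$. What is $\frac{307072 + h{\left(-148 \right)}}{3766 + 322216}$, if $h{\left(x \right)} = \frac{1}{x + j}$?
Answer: $\frac{9826303}{10431424} \approx 0.94199$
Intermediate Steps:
$h{\left(x \right)} = \frac{1}{116 + x}$ ($h{\left(x \right)} = \frac{1}{x + 116} = \frac{1}{116 + x}$)
$\frac{307072 + h{\left(-148 \right)}}{3766 + 322216} = \frac{307072 + \frac{1}{116 - 148}}{3766 + 322216} = \frac{307072 + \frac{1}{-32}}{325982} = \left(307072 - \frac{1}{32}\right) \frac{1}{325982} = \frac{9826303}{32} \cdot \frac{1}{325982} = \frac{9826303}{10431424}$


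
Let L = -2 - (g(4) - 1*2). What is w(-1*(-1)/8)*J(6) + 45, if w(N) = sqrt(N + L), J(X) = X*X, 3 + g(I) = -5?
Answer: 45 + 9*sqrt(130) ≈ 147.62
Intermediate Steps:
g(I) = -8 (g(I) = -3 - 5 = -8)
L = 8 (L = -2 - (-8 - 1*2) = -2 - (-8 - 2) = -2 - 1*(-10) = -2 + 10 = 8)
J(X) = X**2
w(N) = sqrt(8 + N) (w(N) = sqrt(N + 8) = sqrt(8 + N))
w(-1*(-1)/8)*J(6) + 45 = sqrt(8 - 1*(-1)/8)*6**2 + 45 = sqrt(8 + 1*(1/8))*36 + 45 = sqrt(8 + 1/8)*36 + 45 = sqrt(65/8)*36 + 45 = (sqrt(130)/4)*36 + 45 = 9*sqrt(130) + 45 = 45 + 9*sqrt(130)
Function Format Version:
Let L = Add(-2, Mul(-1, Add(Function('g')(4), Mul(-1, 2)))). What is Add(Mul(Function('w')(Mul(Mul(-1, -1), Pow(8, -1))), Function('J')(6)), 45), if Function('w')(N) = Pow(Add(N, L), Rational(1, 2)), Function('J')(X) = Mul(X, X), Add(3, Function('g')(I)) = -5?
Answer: Add(45, Mul(9, Pow(130, Rational(1, 2)))) ≈ 147.62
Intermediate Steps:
Function('g')(I) = -8 (Function('g')(I) = Add(-3, -5) = -8)
L = 8 (L = Add(-2, Mul(-1, Add(-8, Mul(-1, 2)))) = Add(-2, Mul(-1, Add(-8, -2))) = Add(-2, Mul(-1, -10)) = Add(-2, 10) = 8)
Function('J')(X) = Pow(X, 2)
Function('w')(N) = Pow(Add(8, N), Rational(1, 2)) (Function('w')(N) = Pow(Add(N, 8), Rational(1, 2)) = Pow(Add(8, N), Rational(1, 2)))
Add(Mul(Function('w')(Mul(Mul(-1, -1), Pow(8, -1))), Function('J')(6)), 45) = Add(Mul(Pow(Add(8, Mul(Mul(-1, -1), Pow(8, -1))), Rational(1, 2)), Pow(6, 2)), 45) = Add(Mul(Pow(Add(8, Mul(1, Rational(1, 8))), Rational(1, 2)), 36), 45) = Add(Mul(Pow(Add(8, Rational(1, 8)), Rational(1, 2)), 36), 45) = Add(Mul(Pow(Rational(65, 8), Rational(1, 2)), 36), 45) = Add(Mul(Mul(Rational(1, 4), Pow(130, Rational(1, 2))), 36), 45) = Add(Mul(9, Pow(130, Rational(1, 2))), 45) = Add(45, Mul(9, Pow(130, Rational(1, 2))))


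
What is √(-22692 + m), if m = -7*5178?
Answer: I*√58938 ≈ 242.77*I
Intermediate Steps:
m = -36246
√(-22692 + m) = √(-22692 - 36246) = √(-58938) = I*√58938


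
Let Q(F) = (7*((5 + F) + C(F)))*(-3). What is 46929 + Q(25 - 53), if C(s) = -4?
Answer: 47496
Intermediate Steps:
Q(F) = -21 - 21*F (Q(F) = (7*((5 + F) - 4))*(-3) = (7*(1 + F))*(-3) = (7 + 7*F)*(-3) = -21 - 21*F)
46929 + Q(25 - 53) = 46929 + (-21 - 21*(25 - 53)) = 46929 + (-21 - 21*(-28)) = 46929 + (-21 + 588) = 46929 + 567 = 47496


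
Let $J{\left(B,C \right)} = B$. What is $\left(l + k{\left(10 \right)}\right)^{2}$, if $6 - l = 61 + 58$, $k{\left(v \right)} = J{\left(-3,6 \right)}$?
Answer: $13456$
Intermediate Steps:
$k{\left(v \right)} = -3$
$l = -113$ ($l = 6 - \left(61 + 58\right) = 6 - 119 = -113$)
$\left(l + k{\left(10 \right)}\right)^{2} = \left(-113 - 3\right)^{2} = \left(-116\right)^{2} = 13456$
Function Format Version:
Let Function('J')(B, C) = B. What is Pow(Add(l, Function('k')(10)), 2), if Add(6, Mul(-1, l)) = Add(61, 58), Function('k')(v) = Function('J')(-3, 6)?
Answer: 13456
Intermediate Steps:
Function('k')(v) = -3
l = -113 (l = Add(6, Mul(-1, Add(61, 58))) = Add(6, Mul(-1, 119)) = Add(6, -119) = -113)
Pow(Add(l, Function('k')(10)), 2) = Pow(Add(-113, -3), 2) = Pow(-116, 2) = 13456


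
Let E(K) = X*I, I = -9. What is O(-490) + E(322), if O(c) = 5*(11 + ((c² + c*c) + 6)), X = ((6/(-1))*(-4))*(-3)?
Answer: 2401733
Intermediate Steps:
X = -72 (X = ((6*(-1))*(-4))*(-3) = -6*(-4)*(-3) = 24*(-3) = -72)
E(K) = 648 (E(K) = -72*(-9) = 648)
O(c) = 85 + 10*c² (O(c) = 5*(11 + ((c² + c²) + 6)) = 5*(11 + (2*c² + 6)) = 5*(11 + (6 + 2*c²)) = 5*(17 + 2*c²) = 85 + 10*c²)
O(-490) + E(322) = (85 + 10*(-490)²) + 648 = (85 + 10*240100) + 648 = (85 + 2401000) + 648 = 2401085 + 648 = 2401733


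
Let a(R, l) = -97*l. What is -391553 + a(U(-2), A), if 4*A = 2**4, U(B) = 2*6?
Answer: -391941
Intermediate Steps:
U(B) = 12
A = 4 (A = (1/4)*2**4 = (1/4)*16 = 4)
-391553 + a(U(-2), A) = -391553 - 97*4 = -391553 - 388 = -391941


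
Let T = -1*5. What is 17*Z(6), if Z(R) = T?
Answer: -85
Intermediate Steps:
T = -5
Z(R) = -5
17*Z(6) = 17*(-5) = -85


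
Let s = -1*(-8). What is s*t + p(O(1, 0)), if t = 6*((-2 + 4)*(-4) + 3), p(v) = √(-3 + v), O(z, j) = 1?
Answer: -240 + I*√2 ≈ -240.0 + 1.4142*I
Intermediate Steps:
s = 8
t = -30 (t = 6*(2*(-4) + 3) = 6*(-8 + 3) = 6*(-5) = -30)
s*t + p(O(1, 0)) = 8*(-30) + √(-3 + 1) = -240 + √(-2) = -240 + I*√2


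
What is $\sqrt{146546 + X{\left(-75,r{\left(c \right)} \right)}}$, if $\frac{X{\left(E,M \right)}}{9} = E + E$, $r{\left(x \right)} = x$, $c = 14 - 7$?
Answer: $2 \sqrt{36299} \approx 381.05$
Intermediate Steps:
$c = 7$
$X{\left(E,M \right)} = 18 E$ ($X{\left(E,M \right)} = 9 \left(E + E\right) = 9 \cdot 2 E = 18 E$)
$\sqrt{146546 + X{\left(-75,r{\left(c \right)} \right)}} = \sqrt{146546 + 18 \left(-75\right)} = \sqrt{146546 - 1350} = \sqrt{145196} = 2 \sqrt{36299}$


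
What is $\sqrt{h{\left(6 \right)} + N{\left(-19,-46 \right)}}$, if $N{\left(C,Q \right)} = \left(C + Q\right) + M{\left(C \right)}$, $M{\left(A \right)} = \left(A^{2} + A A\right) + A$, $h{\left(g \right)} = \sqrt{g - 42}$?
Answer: $\sqrt{638 + 6 i} \approx 25.259 + 0.1188 i$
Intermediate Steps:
$h{\left(g \right)} = \sqrt{-42 + g}$
$M{\left(A \right)} = A + 2 A^{2}$ ($M{\left(A \right)} = \left(A^{2} + A^{2}\right) + A = 2 A^{2} + A = A + 2 A^{2}$)
$N{\left(C,Q \right)} = C + Q + C \left(1 + 2 C\right)$ ($N{\left(C,Q \right)} = \left(C + Q\right) + C \left(1 + 2 C\right) = C + Q + C \left(1 + 2 C\right)$)
$\sqrt{h{\left(6 \right)} + N{\left(-19,-46 \right)}} = \sqrt{\sqrt{-42 + 6} - \left(65 + 19 \left(1 + 2 \left(-19\right)\right)\right)} = \sqrt{\sqrt{-36} - \left(65 + 19 \left(1 - 38\right)\right)} = \sqrt{6 i - -638} = \sqrt{6 i + 638} = \sqrt{638 + 6 i}$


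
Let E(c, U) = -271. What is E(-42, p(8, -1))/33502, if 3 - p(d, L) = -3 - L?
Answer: -271/33502 ≈ -0.0080891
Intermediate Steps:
p(d, L) = 6 + L (p(d, L) = 3 - (-3 - L) = 3 + (3 + L) = 6 + L)
E(-42, p(8, -1))/33502 = -271/33502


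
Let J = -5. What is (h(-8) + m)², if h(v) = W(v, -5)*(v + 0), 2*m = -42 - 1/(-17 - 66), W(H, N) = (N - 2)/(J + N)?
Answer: 487217329/688900 ≈ 707.24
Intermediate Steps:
W(H, N) = (-2 + N)/(-5 + N) (W(H, N) = (N - 2)/(-5 + N) = (-2 + N)/(-5 + N))
m = -3485/166 (m = (-42 - 1/(-17 - 66))/2 = (-42 - 1/(-83))/2 = (-42 - 1*(-1/83))/2 = (-42 + 1/83)/2 = (½)*(-3485/83) = -3485/166 ≈ -20.994)
h(v) = 7*v/10 (h(v) = ((-2 - 5)/(-5 - 5))*(v + 0) = (-7/(-10))*v = (-⅒*(-7))*v = 7*v/10)
(h(-8) + m)² = ((7/10)*(-8) - 3485/166)² = (-28/5 - 3485/166)² = (-22073/830)² = 487217329/688900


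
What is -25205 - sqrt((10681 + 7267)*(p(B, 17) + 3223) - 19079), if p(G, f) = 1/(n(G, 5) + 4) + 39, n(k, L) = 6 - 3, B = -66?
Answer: -25205 - sqrt(58529861) ≈ -32856.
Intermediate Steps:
n(k, L) = 3
p(G, f) = 274/7 (p(G, f) = 1/(3 + 4) + 39 = 1/7 + 39 = 274/7)
-25205 - sqrt((10681 + 7267)*(p(B, 17) + 3223) - 19079) = -25205 - sqrt((10681 + 7267)*(274/7 + 3223) - 19079) = -25205 - sqrt(17948*(22835/7) - 19079) = -25205 - sqrt(58548940 - 19079) = -25205 - sqrt(58529861)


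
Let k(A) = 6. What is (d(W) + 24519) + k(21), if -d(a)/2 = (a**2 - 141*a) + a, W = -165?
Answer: -76125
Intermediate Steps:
d(a) = -2*a**2 + 280*a (d(a) = -2*((a**2 - 141*a) + a) = -2*(a**2 - 140*a) = -2*a**2 + 280*a)
(d(W) + 24519) + k(21) = (2*(-165)*(140 - 1*(-165)) + 24519) + 6 = (2*(-165)*(140 + 165) + 24519) + 6 = (2*(-165)*305 + 24519) + 6 = (-100650 + 24519) + 6 = -76131 + 6 = -76125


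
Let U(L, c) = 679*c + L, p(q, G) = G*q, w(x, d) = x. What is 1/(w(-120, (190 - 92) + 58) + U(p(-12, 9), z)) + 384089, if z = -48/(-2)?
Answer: 6171542053/16068 ≈ 3.8409e+5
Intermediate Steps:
z = 24 (z = -48*(-1)/2 = -16*(-3/2) = 24)
U(L, c) = L + 679*c
1/(w(-120, (190 - 92) + 58) + U(p(-12, 9), z)) + 384089 = 1/(-120 + (9*(-12) + 679*24)) + 384089 = 1/(-120 + (-108 + 16296)) + 384089 = 1/(-120 + 16188) + 384089 = 1/16068 + 384089 = 6171542053/16068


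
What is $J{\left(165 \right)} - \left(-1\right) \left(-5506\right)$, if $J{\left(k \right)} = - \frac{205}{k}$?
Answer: $- \frac{181739}{33} \approx -5507.2$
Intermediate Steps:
$J{\left(165 \right)} - \left(-1\right) \left(-5506\right) = - \frac{205}{165} - \left(-1\right) \left(-5506\right) = \left(-205\right) \frac{1}{165} - 5506 = - \frac{41}{33} - 5506 = - \frac{181739}{33}$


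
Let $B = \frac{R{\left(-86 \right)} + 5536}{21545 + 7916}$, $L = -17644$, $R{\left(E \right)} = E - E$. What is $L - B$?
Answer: $- \frac{519815420}{29461} \approx -17644.0$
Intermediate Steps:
$R{\left(E \right)} = 0$
$B = \frac{5536}{29461}$ ($B = \frac{0 + 5536}{21545 + 7916} = \frac{5536}{29461} \approx 0.18791$)
$L - B = -17644 - \frac{5536}{29461} = - \frac{519815420}{29461}$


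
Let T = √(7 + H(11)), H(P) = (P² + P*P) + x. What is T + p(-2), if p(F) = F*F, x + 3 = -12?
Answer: 4 + 3*√26 ≈ 19.297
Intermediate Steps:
x = -15 (x = -3 - 12 = -15)
p(F) = F²
H(P) = -15 + 2*P² (H(P) = (P² + P*P) - 15 = (P² + P²) - 15 = 2*P² - 15 = -15 + 2*P²)
T = 3*√26 (T = √(7 + (-15 + 2*11²)) = √(7 + (-15 + 2*121)) = √(7 + (-15 + 242)) = √(7 + 227) = √234 = 3*√26 ≈ 15.297)
T + p(-2) = 3*√26 + (-2)² = 3*√26 + 4 = 4 + 3*√26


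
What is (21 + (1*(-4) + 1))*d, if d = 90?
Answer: 1620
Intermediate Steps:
(21 + (1*(-4) + 1))*d = (21 + (1*(-4) + 1))*90 = (21 + (-4 + 1))*90 = (21 - 3)*90 = 18*90 = 1620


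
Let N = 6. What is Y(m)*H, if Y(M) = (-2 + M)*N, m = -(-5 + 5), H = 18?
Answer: -216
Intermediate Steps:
m = 0 (m = -1*0 = 0)
Y(M) = -12 + 6*M (Y(M) = (-2 + M)*6 = -12 + 6*M)
Y(m)*H = (-12 + 6*0)*18 = (-12 + 0)*18 = -12*18 = -216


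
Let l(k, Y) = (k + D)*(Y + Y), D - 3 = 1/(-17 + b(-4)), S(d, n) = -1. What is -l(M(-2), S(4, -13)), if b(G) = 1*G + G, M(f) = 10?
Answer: 648/25 ≈ 25.920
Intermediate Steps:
b(G) = 2*G (b(G) = G + G = 2*G)
D = 74/25 (D = 3 + 1/(-17 + 2*(-4)) = 3 + 1/(-17 - 8) = 3 + 1/(-25) = 3 - 1/25 = 74/25 ≈ 2.9600)
l(k, Y) = 2*Y*(74/25 + k) (l(k, Y) = (k + 74/25)*(Y + Y) = (74/25 + k)*(2*Y) = 2*Y*(74/25 + k))
-l(M(-2), S(4, -13)) = -2*(-1)*(74 + 25*10)/25 = -2*(-1)*(74 + 250)/25 = -2*(-1)*324/25 = -1*(-648/25) = 648/25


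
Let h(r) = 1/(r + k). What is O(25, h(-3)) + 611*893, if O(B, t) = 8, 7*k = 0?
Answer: 545631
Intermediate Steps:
k = 0 (k = (⅐)*0 = 0)
h(r) = 1/r (h(r) = 1/(r + 0) = 1/r)
O(25, h(-3)) + 611*893 = 8 + 611*893 = 8 + 545623 = 545631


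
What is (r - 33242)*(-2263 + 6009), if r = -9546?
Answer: -160283848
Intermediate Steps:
(r - 33242)*(-2263 + 6009) = (-9546 - 33242)*(-2263 + 6009) = -42788*3746 = -160283848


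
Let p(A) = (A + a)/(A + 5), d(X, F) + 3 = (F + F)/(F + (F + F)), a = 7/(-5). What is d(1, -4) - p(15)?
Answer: -226/75 ≈ -3.0133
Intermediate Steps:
a = -7/5 (a = 7*(-⅕) = -7/5 ≈ -1.4000)
d(X, F) = -7/3 (d(X, F) = -3 + (F + F)/(F + (F + F)) = -3 + (2*F)/(F + 2*F) = -3 + (2*F)/((3*F)) = -3 + (2*F)*(1/(3*F)) = -3 + ⅔ = -7/3)
p(A) = (-7/5 + A)/(5 + A) (p(A) = (A - 7/5)/(A + 5) = (-7/5 + A)/(5 + A))
d(1, -4) - p(15) = -7/3 - (-7/5 + 15)/(5 + 15) = -7/3 - 68/(20*5) = -7/3 - 1*17/25 = -7/3 - 17/25 = -226/75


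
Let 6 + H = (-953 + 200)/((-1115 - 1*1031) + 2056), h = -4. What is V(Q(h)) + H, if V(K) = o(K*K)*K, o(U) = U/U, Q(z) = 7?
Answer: 281/30 ≈ 9.3667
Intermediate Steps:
o(U) = 1
H = 71/30 (H = -6 + (-953 + 200)/((-1115 - 1*1031) + 2056) = -6 - 753/((-1115 - 1031) + 2056) = -6 - 753/(-2146 + 2056) = -6 - 753/(-90) = -6 - 753*(-1/90) = -6 + 251/30 = 71/30 ≈ 2.3667)
V(K) = K (V(K) = 1*K = K)
V(Q(h)) + H = 7 + 71/30 = 281/30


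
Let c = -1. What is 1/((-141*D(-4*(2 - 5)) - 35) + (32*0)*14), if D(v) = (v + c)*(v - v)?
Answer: -1/35 ≈ -0.028571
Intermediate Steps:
D(v) = 0 (D(v) = (v - 1)*(v - v) = (-1 + v)*0 = 0)
1/((-141*D(-4*(2 - 5)) - 35) + (32*0)*14) = 1/((-141*0 - 35) + (32*0)*14) = 1/((0 - 35) + 0*14) = 1/(-35 + 0) = 1/(-35) = -1/35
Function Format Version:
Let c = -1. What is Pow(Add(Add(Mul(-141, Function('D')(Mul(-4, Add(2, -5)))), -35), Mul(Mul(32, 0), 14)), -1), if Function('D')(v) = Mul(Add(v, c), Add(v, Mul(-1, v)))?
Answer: Rational(-1, 35) ≈ -0.028571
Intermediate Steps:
Function('D')(v) = 0 (Function('D')(v) = Mul(Add(v, -1), Add(v, Mul(-1, v))) = Mul(Add(-1, v), 0) = 0)
Pow(Add(Add(Mul(-141, Function('D')(Mul(-4, Add(2, -5)))), -35), Mul(Mul(32, 0), 14)), -1) = Pow(Add(Add(Mul(-141, 0), -35), Mul(Mul(32, 0), 14)), -1) = Pow(Add(Add(0, -35), Mul(0, 14)), -1) = Pow(Add(-35, 0), -1) = Pow(-35, -1) = Rational(-1, 35)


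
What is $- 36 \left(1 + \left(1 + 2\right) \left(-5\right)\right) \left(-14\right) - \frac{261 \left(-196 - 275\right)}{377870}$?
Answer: $- \frac{91935441}{13030} \approx -7055.7$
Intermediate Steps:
$- 36 \left(1 + \left(1 + 2\right) \left(-5\right)\right) \left(-14\right) - \frac{261 \left(-196 - 275\right)}{377870} = - 36 \left(1 + 3 \left(-5\right)\right) \left(-14\right) - 261 \left(-471\right) \frac{1}{377870} = - 36 \left(1 - 15\right) \left(-14\right) - \left(-122931\right) \frac{1}{377870} = \left(-36\right) \left(-14\right) \left(-14\right) - - \frac{4239}{13030} = 504 \left(-14\right) + \frac{4239}{13030} = -7056 + \frac{4239}{13030} = - \frac{91935441}{13030}$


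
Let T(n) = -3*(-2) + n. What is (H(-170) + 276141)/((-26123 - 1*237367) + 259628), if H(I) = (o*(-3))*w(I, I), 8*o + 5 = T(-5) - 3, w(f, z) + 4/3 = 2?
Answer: -1104571/15448 ≈ -71.503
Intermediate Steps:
w(f, z) = 2/3 (w(f, z) = -4/3 + 2 = 2/3)
T(n) = 6 + n
o = -7/8 (o = -5/8 + ((6 - 5) - 3)/8 = -5/8 + (1 - 3)/8 = -5/8 + (1/8)*(-2) = -5/8 - 1/4 = -7/8 ≈ -0.87500)
H(I) = 7/4 (H(I) = -7/8*(-3)*(2/3) = (21/8)*(2/3) = 7/4)
(H(-170) + 276141)/((-26123 - 1*237367) + 259628) = (7/4 + 276141)/((-26123 - 1*237367) + 259628) = 1104571/(4*((-26123 - 237367) + 259628)) = 1104571/(4*(-263490 + 259628)) = (1104571/4)/(-3862) = (1104571/4)*(-1/3862) = -1104571/15448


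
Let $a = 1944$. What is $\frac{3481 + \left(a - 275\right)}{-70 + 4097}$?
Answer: $\frac{5150}{4027} \approx 1.2789$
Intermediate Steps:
$\frac{3481 + \left(a - 275\right)}{-70 + 4097} = \frac{3481 + \left(1944 - 275\right)}{-70 + 4097} = \frac{3481 + 1669}{4027} = 5150 \cdot \frac{1}{4027} = \frac{5150}{4027}$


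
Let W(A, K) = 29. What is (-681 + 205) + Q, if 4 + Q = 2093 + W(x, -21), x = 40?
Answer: 1642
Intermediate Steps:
Q = 2118 (Q = -4 + (2093 + 29) = -4 + 2122 = 2118)
(-681 + 205) + Q = (-681 + 205) + 2118 = -476 + 2118 = 1642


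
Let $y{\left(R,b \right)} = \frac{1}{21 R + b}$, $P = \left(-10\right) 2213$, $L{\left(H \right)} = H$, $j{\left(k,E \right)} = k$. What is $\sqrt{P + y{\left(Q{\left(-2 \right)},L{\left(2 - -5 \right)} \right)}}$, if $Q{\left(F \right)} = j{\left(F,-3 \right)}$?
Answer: $\frac{i \sqrt{27109285}}{35} \approx 148.76 i$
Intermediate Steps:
$Q{\left(F \right)} = F$
$P = -22130$
$y{\left(R,b \right)} = \frac{1}{b + 21 R}$
$\sqrt{P + y{\left(Q{\left(-2 \right)},L{\left(2 - -5 \right)} \right)}} = \sqrt{-22130 + \frac{1}{\left(2 - -5\right) + 21 \left(-2\right)}} = \sqrt{-22130 + \frac{1}{\left(2 + 5\right) - 42}} = \sqrt{-22130 + \frac{1}{7 - 42}} = \sqrt{-22130 + \frac{1}{-35}} = \sqrt{-22130 - \frac{1}{35}} = \sqrt{- \frac{774551}{35}} = \frac{i \sqrt{27109285}}{35}$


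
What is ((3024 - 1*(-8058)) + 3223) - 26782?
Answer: -12477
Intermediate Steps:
((3024 - 1*(-8058)) + 3223) - 26782 = ((3024 + 8058) + 3223) - 26782 = (11082 + 3223) - 26782 = 14305 - 26782 = -12477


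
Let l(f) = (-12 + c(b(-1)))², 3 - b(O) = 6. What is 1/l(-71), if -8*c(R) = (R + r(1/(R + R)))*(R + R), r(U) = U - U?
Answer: 16/3249 ≈ 0.0049246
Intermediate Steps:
r(U) = 0
b(O) = -3 (b(O) = 3 - 1*6 = 3 - 6 = -3)
c(R) = -R²/4 (c(R) = -(R + 0)*(R + R)/8 = -R*2*R/8 = -R²/4)
l(f) = 3249/16 (l(f) = (-12 - ¼*(-3)²)² = (-12 - ¼*9)² = (-12 - 9/4)² = (-57/4)² = 3249/16)
1/l(-71) = 1/(3249/16) = 16/3249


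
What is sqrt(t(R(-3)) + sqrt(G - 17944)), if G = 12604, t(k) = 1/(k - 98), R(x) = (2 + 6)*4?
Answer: sqrt(-66 + 8712*I*sqrt(1335))/66 ≈ 6.044 + 6.0453*I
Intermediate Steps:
R(x) = 32 (R(x) = 8*4 = 32)
t(k) = 1/(-98 + k)
sqrt(t(R(-3)) + sqrt(G - 17944)) = sqrt(1/(-98 + 32) + sqrt(12604 - 17944)) = sqrt(1/(-66) + sqrt(-5340)) = sqrt(-1/66 + 2*I*sqrt(1335))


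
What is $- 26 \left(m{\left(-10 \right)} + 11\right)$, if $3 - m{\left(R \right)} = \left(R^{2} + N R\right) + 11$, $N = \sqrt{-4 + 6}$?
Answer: $2522 - 260 \sqrt{2} \approx 2154.3$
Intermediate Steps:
$N = \sqrt{2} \approx 1.4142$
$m{\left(R \right)} = -8 - R^{2} - R \sqrt{2}$ ($m{\left(R \right)} = 3 - \left(\left(R^{2} + \sqrt{2} R\right) + 11\right) = 3 - \left(\left(R^{2} + R \sqrt{2}\right) + 11\right) = 3 - \left(11 + R^{2} + R \sqrt{2}\right) = -8 - R^{2} - R \sqrt{2}$)
$- 26 \left(m{\left(-10 \right)} + 11\right) = - 26 \left(\left(-8 - \left(-10\right)^{2} - - 10 \sqrt{2}\right) + 11\right) = - 26 \left(\left(-8 - 100 + 10 \sqrt{2}\right) + 11\right) = - 26 \left(\left(-108 + 10 \sqrt{2}\right) + 11\right) = - 26 \left(-97 + 10 \sqrt{2}\right) = 2522 - 260 \sqrt{2}$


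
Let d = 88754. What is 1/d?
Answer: 1/88754 ≈ 1.1267e-5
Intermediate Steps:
1/d = 1/88754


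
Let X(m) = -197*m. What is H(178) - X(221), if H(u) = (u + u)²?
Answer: 170273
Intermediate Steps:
H(u) = 4*u² (H(u) = (2*u)² = 4*u²)
H(178) - X(221) = 4*178² - (-197)*221 = 4*31684 - 1*(-43537) = 126736 + 43537 = 170273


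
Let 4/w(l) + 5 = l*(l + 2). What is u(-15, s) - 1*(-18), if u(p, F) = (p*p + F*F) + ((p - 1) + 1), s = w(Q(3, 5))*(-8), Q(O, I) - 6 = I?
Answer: 1085764/4761 ≈ 228.05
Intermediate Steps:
Q(O, I) = 6 + I
w(l) = 4/(-5 + l*(2 + l)) (w(l) = 4/(-5 + l*(l + 2)) = 4/(-5 + l*(2 + l)))
s = -16/69 (s = (4/(-5 + (6 + 5)**2 + 2*(6 + 5)))*(-8) = (4/(-5 + 11**2 + 2*11))*(-8) = (4/(-5 + 121 + 22))*(-8) = (4/138)*(-8) = (4*(1/138))*(-8) = (2/69)*(-8) = -16/69 ≈ -0.23188)
u(p, F) = p + F**2 + p**2 (u(p, F) = (p**2 + F**2) + ((-1 + p) + 1) = (F**2 + p**2) + p = p + F**2 + p**2)
u(-15, s) - 1*(-18) = (-15 + (-16/69)**2 + (-15)**2) - 1*(-18) = (-15 + 256/4761 + 225) + 18 = 1000066/4761 + 18 = 1085764/4761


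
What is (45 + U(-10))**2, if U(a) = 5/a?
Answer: 7921/4 ≈ 1980.3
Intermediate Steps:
(45 + U(-10))**2 = (45 + 5/(-10))**2 = (45 + 5*(-1/10))**2 = (45 - 1/2)**2 = (89/2)**2 = 7921/4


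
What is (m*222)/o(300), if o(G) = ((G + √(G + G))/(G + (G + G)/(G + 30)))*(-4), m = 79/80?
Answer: -727827/13112 + 242609*√6/131120 ≈ -50.976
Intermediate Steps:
m = 79/80 (m = 79*(1/80) = 79/80 ≈ 0.98750)
o(G) = -4*(G + √2*√G)/(G + 2*G/(30 + G)) (o(G) = ((G + √(2*G))/(G + (2*G)/(30 + G)))*(-4) = ((G + √2*√G)/(G + 2*G/(30 + G)))*(-4) = -4*(G + √2*√G)/(G + 2*G/(30 + G)))
(m*222)/o(300) = ((79/80)*222)/((4*(-1*300² - 30*300 - √2*300^(3/2) - 30*√2*√300)/(300*(32 + 300)))) = 8769/(40*((4*(1/300)*(-1*90000 - 9000 - √2*3000*√3 - 30*√2*10*√3)/332))) = 8769/(40*((4*(1/300)*(1/332)*(-90000 - 9000 - 3000*√6 - 300*√6)))) = 8769/(40*((4*(1/300)*(1/332)*(-99000 - 3300*√6)))) = 8769/(40*(-330/83 - 11*√6/83))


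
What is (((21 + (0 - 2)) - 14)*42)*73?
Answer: 15330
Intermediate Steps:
(((21 + (0 - 2)) - 14)*42)*73 = (((21 - 2) - 14)*42)*73 = ((19 - 14)*42)*73 = (5*42)*73 = 210*73 = 15330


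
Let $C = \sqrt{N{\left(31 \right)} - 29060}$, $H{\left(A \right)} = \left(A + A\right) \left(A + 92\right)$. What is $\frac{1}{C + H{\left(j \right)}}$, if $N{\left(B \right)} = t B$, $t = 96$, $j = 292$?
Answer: $\frac{56064}{12572694905} - \frac{i \sqrt{6521}}{25145389810} \approx 4.4592 \cdot 10^{-6} - 3.2114 \cdot 10^{-9} i$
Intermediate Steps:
$N{\left(B \right)} = 96 B$
$H{\left(A \right)} = 2 A \left(92 + A\right)$
$C = 2 i \sqrt{6521}$ ($C = \sqrt{96 \cdot 31 - 29060} = \sqrt{2976 - 29060} = \sqrt{-26084} = 2 i \sqrt{6521} \approx 161.51 i$)
$\frac{1}{C + H{\left(j \right)}} = \frac{1}{2 i \sqrt{6521} + 2 \cdot 292 \left(92 + 292\right)} = \frac{1}{2 i \sqrt{6521} + 2 \cdot 292 \cdot 384} = \frac{1}{2 i \sqrt{6521} + 224256} = \frac{1}{224256 + 2 i \sqrt{6521}}$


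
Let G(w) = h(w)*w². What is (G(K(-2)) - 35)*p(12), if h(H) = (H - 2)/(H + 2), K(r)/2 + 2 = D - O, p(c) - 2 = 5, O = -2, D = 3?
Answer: -119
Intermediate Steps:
p(c) = 7 (p(c) = 2 + 5 = 7)
K(r) = 6 (K(r) = -4 + 2*(3 - 1*(-2)) = -4 + 2*(3 + 2) = -4 + 2*5 = -4 + 10 = 6)
h(H) = (-2 + H)/(2 + H)
G(w) = w²*(-2 + w)/(2 + w) (G(w) = ((-2 + w)/(2 + w))*w² = w²*(-2 + w)/(2 + w))
(G(K(-2)) - 35)*p(12) = (6²*(-2 + 6)/(2 + 6) - 35)*7 = (36*4/8 - 35)*7 = (36*(⅛)*4 - 35)*7 = (18 - 35)*7 = -17*7 = -119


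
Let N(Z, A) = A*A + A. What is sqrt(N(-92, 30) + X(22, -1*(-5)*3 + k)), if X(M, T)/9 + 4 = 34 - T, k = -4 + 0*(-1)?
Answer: sqrt(1101) ≈ 33.181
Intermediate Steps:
N(Z, A) = A + A**2 (N(Z, A) = A**2 + A = A + A**2)
k = -4 (k = -4 + 0 = -4)
X(M, T) = 270 - 9*T (X(M, T) = -36 + 9*(34 - T) = -36 + (306 - 9*T) = 270 - 9*T)
sqrt(N(-92, 30) + X(22, -1*(-5)*3 + k)) = sqrt(30*(1 + 30) + (270 - 9*(-1*(-5)*3 - 4))) = sqrt(30*31 + (270 - 9*(5*3 - 4))) = sqrt(930 + (270 - 9*(15 - 4))) = sqrt(930 + (270 - 9*11)) = sqrt(930 + (270 - 99)) = sqrt(930 + 171) = sqrt(1101)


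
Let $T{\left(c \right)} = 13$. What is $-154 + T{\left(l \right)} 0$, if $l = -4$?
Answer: $-154$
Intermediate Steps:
$-154 + T{\left(l \right)} 0 = -154 + 13 \cdot 0 = -154 + 0 = -154$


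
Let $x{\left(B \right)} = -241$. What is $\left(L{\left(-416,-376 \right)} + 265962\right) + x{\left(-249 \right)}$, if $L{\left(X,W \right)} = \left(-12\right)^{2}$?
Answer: $265865$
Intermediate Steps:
$L{\left(X,W \right)} = 144$
$\left(L{\left(-416,-376 \right)} + 265962\right) + x{\left(-249 \right)} = \left(144 + 265962\right) - 241 = 266106 - 241 = 265865$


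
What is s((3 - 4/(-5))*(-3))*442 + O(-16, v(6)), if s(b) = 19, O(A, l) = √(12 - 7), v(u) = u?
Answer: 8398 + √5 ≈ 8400.2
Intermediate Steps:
O(A, l) = √5
s((3 - 4/(-5))*(-3))*442 + O(-16, v(6)) = 19*442 + √5 = 8398 + √5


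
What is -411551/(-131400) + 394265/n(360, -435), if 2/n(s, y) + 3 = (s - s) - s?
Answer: -9402864999949/131400 ≈ -7.1559e+7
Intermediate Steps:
n(s, y) = 2/(-3 - s) (n(s, y) = 2/(-3 + ((s - s) - s)) = 2/(-3 + (0 - s)) = 2/(-3 - s))
-411551/(-131400) + 394265/n(360, -435) = -411551/(-131400) + 394265/((-2/(3 + 360))) = -411551*(-1/131400) + 394265/((-2/363)) = 411551/131400 + 394265/((-2*1/363)) = 411551/131400 + 394265/(-2/363) = 411551/131400 + 394265*(-363/2) = 411551/131400 - 143118195/2 = -9402864999949/131400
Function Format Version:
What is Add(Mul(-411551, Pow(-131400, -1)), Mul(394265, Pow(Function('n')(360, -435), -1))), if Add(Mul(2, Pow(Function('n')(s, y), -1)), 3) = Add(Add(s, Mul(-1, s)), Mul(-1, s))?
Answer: Rational(-9402864999949, 131400) ≈ -7.1559e+7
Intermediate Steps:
Function('n')(s, y) = Mul(2, Pow(Add(-3, Mul(-1, s)), -1)) (Function('n')(s, y) = Mul(2, Pow(Add(-3, Add(Add(s, Mul(-1, s)), Mul(-1, s))), -1)) = Mul(2, Pow(Add(-3, Add(0, Mul(-1, s))), -1)) = Mul(2, Pow(Add(-3, Mul(-1, s)), -1)))
Add(Mul(-411551, Pow(-131400, -1)), Mul(394265, Pow(Function('n')(360, -435), -1))) = Add(Mul(-411551, Pow(-131400, -1)), Mul(394265, Pow(Mul(-2, Pow(Add(3, 360), -1)), -1))) = Add(Mul(-411551, Rational(-1, 131400)), Mul(394265, Pow(Mul(-2, Pow(363, -1)), -1))) = Add(Rational(411551, 131400), Mul(394265, Pow(Mul(-2, Rational(1, 363)), -1))) = Add(Rational(411551, 131400), Mul(394265, Pow(Rational(-2, 363), -1))) = Add(Rational(411551, 131400), Mul(394265, Rational(-363, 2))) = Add(Rational(411551, 131400), Rational(-143118195, 2)) = Rational(-9402864999949, 131400)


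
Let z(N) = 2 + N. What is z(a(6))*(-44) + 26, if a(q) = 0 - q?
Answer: 202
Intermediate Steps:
a(q) = -q
z(a(6))*(-44) + 26 = (2 - 1*6)*(-44) + 26 = (2 - 6)*(-44) + 26 = -4*(-44) + 26 = 176 + 26 = 202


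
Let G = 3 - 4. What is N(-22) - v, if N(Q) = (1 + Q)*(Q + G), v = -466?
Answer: 949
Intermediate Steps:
G = -1
N(Q) = (1 + Q)*(-1 + Q) (N(Q) = (1 + Q)*(Q - 1) = (1 + Q)*(-1 + Q))
N(-22) - v = (-1 + (-22)²) - 1*(-466) = (-1 + 484) + 466 = 483 + 466 = 949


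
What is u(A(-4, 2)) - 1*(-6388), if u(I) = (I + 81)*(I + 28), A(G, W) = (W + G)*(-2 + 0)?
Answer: 9108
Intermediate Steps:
A(G, W) = -2*G - 2*W (A(G, W) = (G + W)*(-2) = -2*G - 2*W)
u(I) = (28 + I)*(81 + I) (u(I) = (81 + I)*(28 + I) = (28 + I)*(81 + I))
u(A(-4, 2)) - 1*(-6388) = (2268 + (-2*(-4) - 2*2)² + 109*(-2*(-4) - 2*2)) - 1*(-6388) = (2268 + (8 - 4)² + 109*(8 - 4)) + 6388 = (2268 + 4² + 109*4) + 6388 = (2268 + 16 + 436) + 6388 = 2720 + 6388 = 9108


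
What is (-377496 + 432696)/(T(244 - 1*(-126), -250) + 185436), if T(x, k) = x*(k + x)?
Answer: 4600/19153 ≈ 0.24017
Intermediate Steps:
(-377496 + 432696)/(T(244 - 1*(-126), -250) + 185436) = (-377496 + 432696)/((244 - 1*(-126))*(-250 + (244 - 1*(-126))) + 185436) = 55200/((244 + 126)*(-250 + (244 + 126)) + 185436) = 55200/(370*(-250 + 370) + 185436) = 55200/(370*120 + 185436) = 55200/(44400 + 185436) = 55200/229836 = 55200*(1/229836) = 4600/19153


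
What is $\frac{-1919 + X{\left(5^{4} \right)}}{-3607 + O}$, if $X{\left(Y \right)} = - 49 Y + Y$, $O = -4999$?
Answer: $\frac{31919}{8606} \approx 3.7089$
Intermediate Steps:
$X{\left(Y \right)} = - 48 Y$
$\frac{-1919 + X{\left(5^{4} \right)}}{-3607 + O} = \frac{-1919 - 48 \cdot 5^{4}}{-3607 - 4999} = \frac{-1919 - 30000}{-8606} = \left(-1919 - 30000\right) \left(- \frac{1}{8606}\right) = \left(-31919\right) \left(- \frac{1}{8606}\right) = \frac{31919}{8606}$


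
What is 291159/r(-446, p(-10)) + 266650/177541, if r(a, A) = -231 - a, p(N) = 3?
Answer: 51749989769/38171315 ≈ 1355.7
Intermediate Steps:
291159/r(-446, p(-10)) + 266650/177541 = 291159/(-231 - 1*(-446)) + 266650/177541 = 291159/(-231 + 446) + 266650*(1/177541) = 291159/215 + 266650/177541 = 51749989769/38171315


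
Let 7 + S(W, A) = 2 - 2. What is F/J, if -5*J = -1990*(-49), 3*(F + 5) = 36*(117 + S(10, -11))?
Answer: -1315/19502 ≈ -0.067429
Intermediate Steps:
S(W, A) = -7 (S(W, A) = -7 + (2 - 2) = -7 + 0 = -7)
F = 1315 (F = -5 + (36*(117 - 7))/3 = -5 + (36*110)/3 = -5 + (1/3)*3960 = -5 + 1320 = 1315)
J = -19502 (J = -(-398)*(-49) = -1/5*97510 = -19502)
F/J = 1315/(-19502) = 1315*(-1/19502) = -1315/19502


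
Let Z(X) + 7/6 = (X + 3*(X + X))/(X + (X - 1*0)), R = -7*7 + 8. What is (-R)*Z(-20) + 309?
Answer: 1214/3 ≈ 404.67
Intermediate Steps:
R = -41 (R = -49 + 8 = -41)
Z(X) = 7/3 (Z(X) = -7/6 + (X + 3*(X + X))/(X + (X - 1*0)) = -7/6 + (X + 3*(2*X))/(X + (X + 0)) = -7/6 + (X + 6*X)/(X + X) = -7/6 + (7*X)/((2*X)) = -7/6 + (7*X)*(1/(2*X)) = -7/6 + 7/2 = 7/3)
(-R)*Z(-20) + 309 = -1*(-41)*(7/3) + 309 = 41*(7/3) + 309 = 287/3 + 309 = 1214/3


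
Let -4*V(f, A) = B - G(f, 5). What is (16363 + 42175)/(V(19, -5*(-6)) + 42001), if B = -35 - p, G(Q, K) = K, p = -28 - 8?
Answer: 29269/21001 ≈ 1.3937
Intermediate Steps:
p = -36
B = 1 (B = -35 - 1*(-36) = -35 + 36 = 1)
V(f, A) = 1 (V(f, A) = -(1 - 1*5)/4 = -(1 - 5)/4 = -1/4*(-4) = 1)
(16363 + 42175)/(V(19, -5*(-6)) + 42001) = (16363 + 42175)/(1 + 42001) = 58538/42002 = 58538*(1/42002) = 29269/21001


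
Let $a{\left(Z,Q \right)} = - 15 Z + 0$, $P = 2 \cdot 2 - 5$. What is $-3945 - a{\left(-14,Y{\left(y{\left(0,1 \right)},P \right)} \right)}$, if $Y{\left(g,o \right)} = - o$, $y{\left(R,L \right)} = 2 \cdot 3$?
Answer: $-4155$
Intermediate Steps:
$y{\left(R,L \right)} = 6$
$P = -1$ ($P = 4 - 5 = -1$)
$a{\left(Z,Q \right)} = - 15 Z$
$-3945 - a{\left(-14,Y{\left(y{\left(0,1 \right)},P \right)} \right)} = -3945 - \left(-15\right) \left(-14\right) = -3945 - 210 = -4155$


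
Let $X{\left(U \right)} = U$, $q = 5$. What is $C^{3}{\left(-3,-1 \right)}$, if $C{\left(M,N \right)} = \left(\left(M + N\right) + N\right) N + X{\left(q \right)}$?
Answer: $1000$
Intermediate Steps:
$C{\left(M,N \right)} = 5 + N \left(M + 2 N\right)$ ($C{\left(M,N \right)} = \left(\left(M + N\right) + N\right) N + 5 = \left(M + 2 N\right) N + 5 = N \left(M + 2 N\right) + 5 = 5 + N \left(M + 2 N\right)$)
$C^{3}{\left(-3,-1 \right)} = \left(5 + 2 \left(-1\right)^{2} - -3\right)^{3} = \left(5 + 2 \cdot 1 + 3\right)^{3} = \left(5 + 2 + 3\right)^{3} = 10^{3} = 1000$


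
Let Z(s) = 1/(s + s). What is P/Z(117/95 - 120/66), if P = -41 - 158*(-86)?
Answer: -874138/55 ≈ -15893.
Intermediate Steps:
Z(s) = 1/(2*s)
P = 13547 (P = -41 + 13588 = 13547)
P/Z(117/95 - 120/66) = 13547/((1/(2*(117/95 - 120/66)))) = 13547/((1/(2*(117*(1/95) - 120*1/66)))) = 13547/((1/(2*(117/95 - 20/11)))) = 13547/((1/(2*(-613/1045)))) = 13547/(((½)*(-1045/613))) = 13547/(-1045/1226) = 13547*(-1226/1045) = -874138/55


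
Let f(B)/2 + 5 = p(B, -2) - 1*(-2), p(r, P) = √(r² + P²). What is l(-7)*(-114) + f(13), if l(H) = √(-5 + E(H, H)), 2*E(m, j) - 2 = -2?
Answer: -6 + 2*√173 - 114*I*√5 ≈ 20.306 - 254.91*I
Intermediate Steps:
E(m, j) = 0 (E(m, j) = 1 + (½)*(-2) = 1 - 1 = 0)
p(r, P) = √(P² + r²)
l(H) = I*√5 (l(H) = √(-5 + 0) = √(-5) = I*√5)
f(B) = -6 + 2*√(4 + B²) (f(B) = -10 + 2*(√((-2)² + B²) - 1*(-2)) = -10 + 2*(√(4 + B²) + 2) = -10 + 2*(2 + √(4 + B²)) = -10 + (4 + 2*√(4 + B²)) = -6 + 2*√(4 + B²))
l(-7)*(-114) + f(13) = (I*√5)*(-114) + (-6 + 2*√(4 + 13²)) = -114*I*√5 + (-6 + 2*√(4 + 169)) = -114*I*√5 + (-6 + 2*√173) = -6 + 2*√173 - 114*I*√5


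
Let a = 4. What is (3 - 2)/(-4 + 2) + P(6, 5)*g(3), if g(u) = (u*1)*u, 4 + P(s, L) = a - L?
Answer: -91/2 ≈ -45.500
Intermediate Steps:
P(s, L) = -L (P(s, L) = -4 + (4 - L) = -L)
g(u) = u**2 (g(u) = u*u = u**2)
(3 - 2)/(-4 + 2) + P(6, 5)*g(3) = (3 - 2)/(-4 + 2) - 1*5*3**2 = 1/(-2) - 5*9 = 1*(-1/2) - 45 = -1/2 - 45 = -91/2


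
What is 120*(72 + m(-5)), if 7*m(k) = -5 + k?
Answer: 59280/7 ≈ 8468.6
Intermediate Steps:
m(k) = -5/7 + k/7 (m(k) = (-5 + k)/7 = -5/7 + k/7)
120*(72 + m(-5)) = 120*(72 + (-5/7 + (⅐)*(-5))) = 120*(72 + (-5/7 - 5/7)) = 120*(72 - 10/7) = 120*(494/7) = 59280/7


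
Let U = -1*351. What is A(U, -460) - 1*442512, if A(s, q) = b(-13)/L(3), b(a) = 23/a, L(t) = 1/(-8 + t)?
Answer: -5752541/13 ≈ -4.4250e+5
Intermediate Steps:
U = -351
A(s, q) = 115/13 (A(s, q) = (23/(-13))/(1/(-8 + 3)) = (23*(-1/13))/(1/(-5)) = -23/(13*(-1/5)) = -23/13*(-5) = 115/13)
A(U, -460) - 1*442512 = 115/13 - 1*442512 = 115/13 - 442512 = -5752541/13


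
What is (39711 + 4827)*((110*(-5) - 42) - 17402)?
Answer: -801416772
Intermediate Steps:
(39711 + 4827)*((110*(-5) - 42) - 17402) = 44538*((-550 - 42) - 17402) = 44538*(-592 - 17402) = 44538*(-17994) = -801416772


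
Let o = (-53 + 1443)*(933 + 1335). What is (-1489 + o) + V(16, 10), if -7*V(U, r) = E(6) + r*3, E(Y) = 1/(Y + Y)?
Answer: 264686243/84 ≈ 3.1510e+6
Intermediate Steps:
o = 3152520 (o = 1390*2268 = 3152520)
E(Y) = 1/(2*Y)
V(U, r) = -1/84 - 3*r/7 (V(U, r) = -((1/2)/6 + r*3)/7 = -((1/2)*(1/6) + 3*r)/7 = -(1/12 + 3*r)/7 = -1/84 - 3*r/7)
(-1489 + o) + V(16, 10) = (-1489 + 3152520) + (-1/84 - 3/7*10) = 3151031 + (-1/84 - 30/7) = 3151031 - 361/84 = 264686243/84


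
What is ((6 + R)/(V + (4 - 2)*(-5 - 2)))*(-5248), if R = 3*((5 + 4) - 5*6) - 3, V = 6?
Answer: -39360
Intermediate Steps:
R = -66 (R = 3*(9 - 30) - 3 = 3*(-21) - 3 = -63 - 3 = -66)
((6 + R)/(V + (4 - 2)*(-5 - 2)))*(-5248) = ((6 - 66)/(6 + (4 - 2)*(-5 - 2)))*(-5248) = -60/(6 + 2*(-7))*(-5248) = -60/(6 - 14)*(-5248) = -60/(-8)*(-5248) = -60*(-⅛)*(-5248) = (15/2)*(-5248) = -39360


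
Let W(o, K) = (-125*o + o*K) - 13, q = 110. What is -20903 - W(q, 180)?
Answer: -26940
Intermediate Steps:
W(o, K) = -13 - 125*o + K*o (W(o, K) = (-125*o + K*o) - 13 = -13 - 125*o + K*o)
-20903 - W(q, 180) = -20903 - (-13 - 125*110 + 180*110) = -20903 - (-13 - 13750 + 19800) = -20903 - 1*6037 = -20903 - 6037 = -26940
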